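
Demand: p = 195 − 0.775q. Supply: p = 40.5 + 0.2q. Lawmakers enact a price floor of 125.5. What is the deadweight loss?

Competitive equilibrium: 195 − 0.775q = 40.5 + 0.2q → q* = 158.4615, p* = 72.1923.
At the floor p = 125.5, quantity demanded = (195 − 125.5)/0.775 = 89.6774.
Sellers' marginal cost at q' = 89.6774: 40.5 + 0.2·89.6774 = 58.4355.
Δq = 158.4615 − 89.6774 = 68.7841; wedge = 125.5 − 58.4355 = 67.0645.
Deadweight loss = ½ × 68.7841 × 67.0645 = 2306.49.

2306.49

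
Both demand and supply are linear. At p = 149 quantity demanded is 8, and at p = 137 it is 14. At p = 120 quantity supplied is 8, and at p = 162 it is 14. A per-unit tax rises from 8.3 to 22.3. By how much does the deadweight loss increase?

23.80

Demand slope = (137 − 149)/(14 − 8) = −2, so p = 165 − 2q.
Supply slope = (162 − 120)/(14 − 8) = 7, so p = 64 + 7q.
Competitive equilibrium: 165 − 2q = 64 + 7q → q* = 11.2222, p* = 142.5556.
For a per-unit tax t: Δq = t/9, so DWL = ½·t·(t/9) = t²/18.
At t = 8.3: DWL = 3.827. At t = 22.3: DWL = 27.627.
Increase = 27.627 − 3.827 = 23.80.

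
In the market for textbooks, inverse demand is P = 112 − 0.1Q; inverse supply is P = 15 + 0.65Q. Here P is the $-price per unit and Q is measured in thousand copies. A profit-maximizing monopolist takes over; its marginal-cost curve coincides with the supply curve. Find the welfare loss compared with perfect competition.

$86.82 thousand

Competitive equilibrium: 112 − 0.1Q = 15 + 0.65Q → Q* = 129.3333, P* = 99.0667.
Marginal revenue: MR = 112 − 0.2Q. Set MR = MC: 112 − 0.2Q = 15 + 0.65Q → Q_m = 114.1176.
Price P_m = 112 − 0.1·114.1176 = 100.5882; MC(Q_m) = 15 + 0.65·114.1176 = 89.1764.
Competitive Q* = 129.3333, so ΔQ = 15.2157; wedge = 100.5882 − 89.1764 = 11.4118.
The triangle = ½ × 15.2157 × 11.4118 = $86.82 thousand.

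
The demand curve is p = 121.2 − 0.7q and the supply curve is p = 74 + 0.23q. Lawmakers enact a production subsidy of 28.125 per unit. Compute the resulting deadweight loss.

425.28

Competitive equilibrium: 121.2 − 0.7q = 74 + 0.23q → q* = 50.7527, p* = 85.6731.
The subsidy lowers effective supply by 28.125: p = 45.875 + 0.23q.
New quantity: 121.2 − 0.7q = 45.875 + 0.23q → q' = 80.9946.
Overproduction Δq = 80.9946 − 50.7527 = 30.2419; wedge = subsidy = 28.125.
Deadweight loss = ½ × 30.2419 × 28.125 = 425.28.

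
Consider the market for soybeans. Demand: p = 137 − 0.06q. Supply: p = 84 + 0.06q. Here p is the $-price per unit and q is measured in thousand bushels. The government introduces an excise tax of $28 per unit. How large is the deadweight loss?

Competitive equilibrium: 137 − 0.06q = 84 + 0.06q → q* = 441.6667, p* = 110.5.
With the tax, the buyer price exceeds the seller price by 28: (137 − 0.06q) − (84 + 0.06q) = 28 → q' = 208.3333.
Δq = 441.6667 − 208.3333 = 233.3334; the wedge equals the tax, 28.
Deadweight loss = ½ × 233.3334 × 28 = $3266.67 thousand.

$3266.67 thousand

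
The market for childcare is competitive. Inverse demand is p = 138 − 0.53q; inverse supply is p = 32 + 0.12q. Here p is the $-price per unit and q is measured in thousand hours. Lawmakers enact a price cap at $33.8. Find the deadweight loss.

Competitive equilibrium: 138 − 0.53q = 32 + 0.12q → q* = 163.0769, p* = 51.5692.
At the ceiling p = 33.8, quantity supplied = (33.8 − 32)/0.12 = 15.
Willingness to pay at q' = 15: 138 − 0.53·15 = 130.05.
Δq = 163.0769 − 15 = 148.0769; wedge = 130.05 − 33.8 = 96.25.
Deadweight loss = ½ × 148.0769 × 96.25 = $7126.20 thousand.

$7126.20 thousand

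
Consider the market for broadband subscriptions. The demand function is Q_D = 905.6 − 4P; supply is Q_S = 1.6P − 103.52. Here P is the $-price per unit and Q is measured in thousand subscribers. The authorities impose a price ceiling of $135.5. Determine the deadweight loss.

In inverse form: demand P = 226.4 − 0.25Q, supply P = 64.7 + 0.625Q.
Competitive equilibrium: 226.4 − 0.25Q = 64.7 + 0.625Q → Q* = 184.8, P* = 180.2.
At the ceiling P = 135.5, quantity supplied = (135.5 − 64.7)/0.625 = 113.28.
Willingness to pay at Q' = 113.28: 226.4 − 0.25·113.28 = 198.08.
ΔQ = 184.8 − 113.28 = 71.52; wedge = 198.08 − 135.5 = 62.58.
Welfare loss = ½ × 71.52 × 62.58 = $2237.86 thousand.

$2237.86 thousand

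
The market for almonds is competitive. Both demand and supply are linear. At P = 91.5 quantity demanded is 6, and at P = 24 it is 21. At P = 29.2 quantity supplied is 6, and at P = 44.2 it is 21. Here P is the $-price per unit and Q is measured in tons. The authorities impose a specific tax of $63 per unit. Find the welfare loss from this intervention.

$360.82

Demand slope = (24 − 91.5)/(21 − 6) = −4.5, so P = 118.5 − 4.5Q.
Supply slope = (44.2 − 29.2)/(21 − 6) = 1, so P = 23.2 + Q.
Competitive equilibrium: 118.5 − 4.5Q = 23.2 + Q → Q* = 17.3273, P* = 40.5273.
With the tax, the buyer price exceeds the seller price by 63: (118.5 − 4.5Q) − (23.2 + Q) = 63 → Q' = 5.8727.
ΔQ = 17.3273 − 5.8727 = 11.4546; the wedge equals the tax, 63.
The triangle = ½ × 11.4546 × 63 = $360.82.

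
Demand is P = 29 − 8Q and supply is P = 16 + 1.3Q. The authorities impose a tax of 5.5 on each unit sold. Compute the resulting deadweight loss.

Competitive equilibrium: 29 − 8Q = 16 + 1.3Q → Q* = 1.3978, P* = 17.8172.
With the tax, the buyer price exceeds the seller price by 5.5: (29 − 8Q) − (16 + 1.3Q) = 5.5 → Q' = 0.8065.
ΔQ = 1.3978 − 0.8065 = 0.5913; the wedge equals the tax, 5.5.
Welfare loss = ½ × 0.5913 × 5.5 = 1.63.

1.63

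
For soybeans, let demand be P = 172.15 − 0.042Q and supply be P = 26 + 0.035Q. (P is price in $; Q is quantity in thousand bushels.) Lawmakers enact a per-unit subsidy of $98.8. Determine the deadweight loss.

Competitive equilibrium: 172.15 − 0.042Q = 26 + 0.035Q → Q* = 1898.0519, P* = 92.4318.
The subsidy lowers effective supply by 98.8: P = 0.035Q − 72.8.
New quantity: 172.15 − 0.042Q = 0.035Q − 72.8 → Q' = 3181.1688.
Overproduction ΔQ = 3181.1688 − 1898.0519 = 1283.1169; wedge = subsidy = 98.8.
Deadweight loss = ½ × 1283.1169 × 98.8 = $63385.97 thousand.

$63385.97 thousand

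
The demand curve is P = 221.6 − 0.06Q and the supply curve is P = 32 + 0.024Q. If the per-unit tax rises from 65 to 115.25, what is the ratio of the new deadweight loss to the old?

Competitive equilibrium: 221.6 − 0.06Q = 32 + 0.024Q → Q* = 2257.1429, P* = 86.1714.
For a per-unit tax t: ΔQ = t/0.084, so DWL = ½·t·(t/0.084) = t²/0.168.
At t = 65: DWL = 25148.810. At t = 115.25: DWL = 79062.872.
Ratio = (115.25/65)² = 3.144.

3.144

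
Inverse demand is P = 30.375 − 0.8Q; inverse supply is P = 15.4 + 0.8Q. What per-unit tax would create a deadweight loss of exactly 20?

Competitive equilibrium: 30.375 − 0.8Q = 15.4 + 0.8Q → Q* = 9.3594, P* = 22.8875.
A tax t gives ΔQ = t/1.6 and wedge t, so DWL = t²/3.2.
t²/3.2 = 20 → t² = 64 → t = 8.

8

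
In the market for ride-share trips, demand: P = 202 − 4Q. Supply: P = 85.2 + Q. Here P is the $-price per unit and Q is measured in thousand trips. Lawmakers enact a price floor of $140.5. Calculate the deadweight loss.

Competitive equilibrium: 202 − 4Q = 85.2 + Q → Q* = 23.36, P* = 108.56.
At the floor P = 140.5, quantity demanded = (202 − 140.5)/4 = 15.375.
Sellers' marginal cost at Q' = 15.375: 85.2 + 1·15.375 = 100.575.
ΔQ = 23.36 − 15.375 = 7.985; wedge = 140.5 − 100.575 = 39.925.
DWL = ½ × 7.985 × 39.925 = $159.40 thousand.

$159.40 thousand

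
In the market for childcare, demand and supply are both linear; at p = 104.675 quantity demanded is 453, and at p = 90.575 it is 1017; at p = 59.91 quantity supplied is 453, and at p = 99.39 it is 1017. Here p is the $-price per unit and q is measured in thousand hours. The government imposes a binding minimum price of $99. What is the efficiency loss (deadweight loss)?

$2832.84 thousand

Demand slope = (90.575 − 104.675)/(1017 − 453) = −0.025, so p = 116 − 0.025q.
Supply slope = (99.39 − 59.91)/(1017 − 453) = 0.07, so p = 28.2 + 0.07q.
Competitive equilibrium: 116 − 0.025q = 28.2 + 0.07q → q* = 924.2105, p* = 92.8947.
At the floor p = 99, quantity demanded = (116 − 99)/0.025 = 680.
Sellers' marginal cost at q' = 680: 28.2 + 0.07·680 = 75.8.
Δq = 924.2105 − 680 = 244.2105; wedge = 99 − 75.8 = 23.2.
Welfare loss = ½ × 244.2105 × 23.2 = $2832.84 thousand.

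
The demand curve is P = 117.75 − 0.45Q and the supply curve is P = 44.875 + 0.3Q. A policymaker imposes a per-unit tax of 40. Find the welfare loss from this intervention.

Competitive equilibrium: 117.75 − 0.45Q = 44.875 + 0.3Q → Q* = 97.1667, P* = 74.025.
With the tax, the buyer price exceeds the seller price by 40: (117.75 − 0.45Q) − (44.875 + 0.3Q) = 40 → Q' = 43.8333.
ΔQ = 97.1667 − 43.8333 = 53.3334; the wedge equals the tax, 40.
Welfare loss = ½ × 53.3334 × 40 = 1066.67.

1066.67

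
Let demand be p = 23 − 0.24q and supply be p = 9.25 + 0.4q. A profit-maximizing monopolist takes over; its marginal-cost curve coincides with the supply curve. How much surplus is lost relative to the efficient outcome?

10.99

Competitive equilibrium: 23 − 0.24q = 9.25 + 0.4q → q* = 21.4844, p* = 17.8438.
Marginal revenue: MR = 23 − 0.48q. Set MR = MC: 23 − 0.48q = 9.25 + 0.4q → q_m = 15.625.
Price p_m = 23 − 0.24·15.625 = 19.25; MC(q_m) = 9.25 + 0.4·15.625 = 15.5.
Competitive q* = 21.4844, so Δq = 5.8594; wedge = 19.25 − 15.5 = 3.75.
DWL = ½ × 5.8594 × 3.75 = 10.99.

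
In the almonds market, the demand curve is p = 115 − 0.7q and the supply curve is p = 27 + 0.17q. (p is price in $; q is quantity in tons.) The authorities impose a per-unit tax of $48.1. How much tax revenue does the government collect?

$2205.97

Competitive equilibrium: 115 − 0.7q = 27 + 0.17q → q* = 101.1494, p* = 44.1954.
With the tax, the buyer price exceeds the seller price by 48.1: (115 − 0.7q) − (27 + 0.17q) = 48.1 → q' = 45.8621.
Tax revenue = 48.1 × 45.8621 = $2205.97.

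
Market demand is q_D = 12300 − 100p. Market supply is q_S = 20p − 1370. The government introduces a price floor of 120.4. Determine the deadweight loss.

In inverse form: demand p = 123 − 0.01q, supply p = 68.5 + 0.05q.
Competitive equilibrium: 123 − 0.01q = 68.5 + 0.05q → q* = 908.3333, p* = 113.9167.
At the floor p = 120.4, quantity demanded = (123 − 120.4)/0.01 = 260.
Sellers' marginal cost at q' = 260: 68.5 + 0.05·260 = 81.5.
Δq = 908.3333 − 260 = 648.3333; wedge = 120.4 − 81.5 = 38.9.
The triangle = ½ × 648.3333 × 38.9 = 12610.08.

12610.08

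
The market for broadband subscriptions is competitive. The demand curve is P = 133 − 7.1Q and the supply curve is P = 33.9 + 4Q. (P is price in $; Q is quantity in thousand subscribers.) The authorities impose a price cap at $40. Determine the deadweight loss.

Competitive equilibrium: 133 − 7.1Q = 33.9 + 4Q → Q* = 8.9279, P* = 69.6117.
At the ceiling P = 40, quantity supplied = (40 − 33.9)/4 = 1.525.
Willingness to pay at Q' = 1.525: 133 − 7.1·1.525 = 122.1725.
ΔQ = 8.9279 − 1.525 = 7.4029; wedge = 122.1725 − 40 = 82.1725.
Deadweight loss = ½ × 7.4029 × 82.1725 = $304.16 thousand.

$304.16 thousand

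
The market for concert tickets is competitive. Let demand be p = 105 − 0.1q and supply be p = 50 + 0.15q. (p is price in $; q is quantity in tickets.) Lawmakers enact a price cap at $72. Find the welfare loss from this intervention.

Competitive equilibrium: 105 − 0.1q = 50 + 0.15q → q* = 220, p* = 83.
At the ceiling p = 72, quantity supplied = (72 − 50)/0.15 = 146.6667.
Willingness to pay at q' = 146.6667: 105 − 0.1·146.6667 = 90.3333.
Δq = 220 − 146.6667 = 73.3333; wedge = 90.3333 − 72 = 18.3333.
DWL = ½ × 73.3333 × 18.3333 = $672.22.

$672.22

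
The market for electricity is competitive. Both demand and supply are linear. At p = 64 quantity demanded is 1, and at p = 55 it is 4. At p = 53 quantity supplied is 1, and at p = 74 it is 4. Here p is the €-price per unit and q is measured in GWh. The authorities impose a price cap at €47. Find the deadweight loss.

Demand slope = (55 − 64)/(4 − 1) = −3, so p = 67 − 3q.
Supply slope = (74 − 53)/(4 − 1) = 7, so p = 46 + 7q.
Competitive equilibrium: 67 − 3q = 46 + 7q → q* = 2.1, p* = 60.7.
At the ceiling p = 47, quantity supplied = (47 − 46)/7 = 0.1429.
Willingness to pay at q' = 0.1429: 67 − 3·0.1429 = 66.5713.
Δq = 2.1 − 0.1429 = 1.9571; wedge = 66.5713 − 47 = 19.5713.
Welfare loss = ½ × 1.9571 × 19.5713 = €19.15.

€19.15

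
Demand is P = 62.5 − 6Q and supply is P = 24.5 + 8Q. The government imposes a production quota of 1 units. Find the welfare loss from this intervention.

20.57

Competitive equilibrium: 62.5 − 6Q = 24.5 + 8Q → Q* = 2.7143, P* = 46.2143.
At Q = 1: demand price = 62.5 − 6·1 = 56.5; supply price = 24.5 + 8·1 = 32.5.
ΔQ = 2.7143 − 1 = 1.7143; wedge = 56.5 − 32.5 = 24.
DWL = ½ × 1.7143 × 24 = 20.57.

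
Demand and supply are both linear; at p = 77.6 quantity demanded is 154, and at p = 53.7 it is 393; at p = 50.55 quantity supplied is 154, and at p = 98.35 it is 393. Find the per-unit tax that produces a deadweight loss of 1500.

30

Demand slope = (53.7 − 77.6)/(393 − 154) = −0.1, so p = 93 − 0.1q.
Supply slope = (98.35 − 50.55)/(393 − 154) = 0.2, so p = 19.75 + 0.2q.
Competitive equilibrium: 93 − 0.1q = 19.75 + 0.2q → q* = 244.1667, p* = 68.5833.
A tax t gives Δq = t/0.3 and wedge t, so DWL = t²/0.6.
t²/0.6 = 1500 → t² = 900 → t = 30.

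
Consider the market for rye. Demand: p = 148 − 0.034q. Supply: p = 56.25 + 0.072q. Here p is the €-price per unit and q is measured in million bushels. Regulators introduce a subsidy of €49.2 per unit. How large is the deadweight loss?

€11418.11 million

Competitive equilibrium: 148 − 0.034q = 56.25 + 0.072q → q* = 865.566, p* = 118.5708.
The subsidy lowers effective supply by 49.2: p = 7.05 + 0.072q.
New quantity: 148 − 0.034q = 7.05 + 0.072q → q' = 1329.717.
Overproduction Δq = 1329.717 − 865.566 = 464.151; wedge = subsidy = 49.2.
Welfare loss = ½ × 464.151 × 49.2 = €11418.11 million.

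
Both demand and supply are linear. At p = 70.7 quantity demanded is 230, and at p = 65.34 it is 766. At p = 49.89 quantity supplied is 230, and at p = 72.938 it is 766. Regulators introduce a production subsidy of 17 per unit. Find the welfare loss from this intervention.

2726.42

Demand slope = (65.34 − 70.7)/(766 − 230) = −0.01, so p = 73 − 0.01q.
Supply slope = (72.938 − 49.89)/(766 − 230) = 0.043, so p = 40 + 0.043q.
Competitive equilibrium: 73 − 0.01q = 40 + 0.043q → q* = 622.64151, p* = 66.77358.
The subsidy lowers effective supply by 17: p = 23 + 0.043q.
New quantity: 73 − 0.01q = 23 + 0.043q → q' = 943.39623.
Overproduction Δq = 943.39623 − 622.64151 = 320.75472; wedge = subsidy = 17.
Welfare loss = ½ × 320.75472 × 17 = 2726.42.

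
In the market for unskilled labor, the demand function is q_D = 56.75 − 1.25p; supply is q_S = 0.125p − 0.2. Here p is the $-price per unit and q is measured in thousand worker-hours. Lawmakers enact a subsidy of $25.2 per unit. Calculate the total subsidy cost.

In inverse form: demand p = 45.4 − 0.8q, supply p = 1.6 + 8q.
Competitive equilibrium: 45.4 − 0.8q = 1.6 + 8q → q* = 4.9773, p* = 41.4182.
The subsidy lowers effective supply by 25.2: p = 8q − 23.6.
New quantity: 45.4 − 0.8q = 8q − 23.6 → q' = 7.8409.
Total subsidy cost = 25.2 × 7.8409 = $197.59 thousand.

$197.59 thousand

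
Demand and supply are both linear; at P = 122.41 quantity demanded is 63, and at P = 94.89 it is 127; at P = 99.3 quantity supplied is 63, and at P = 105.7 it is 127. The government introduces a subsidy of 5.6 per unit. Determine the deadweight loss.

29.58

Demand slope = (94.89 − 122.41)/(127 − 63) = −0.43, so P = 149.5 − 0.43Q.
Supply slope = (105.7 − 99.3)/(127 − 63) = 0.1, so P = 93 + 0.1Q.
Competitive equilibrium: 149.5 − 0.43Q = 93 + 0.1Q → Q* = 106.6038, P* = 103.6604.
The subsidy lowers effective supply by 5.6: P = 87.4 + 0.1Q.
New quantity: 149.5 − 0.43Q = 87.4 + 0.1Q → Q' = 117.1698.
Overproduction ΔQ = 117.1698 − 106.6038 = 10.566; wedge = subsidy = 5.6.
Deadweight loss = ½ × 10.566 × 5.6 = 29.58.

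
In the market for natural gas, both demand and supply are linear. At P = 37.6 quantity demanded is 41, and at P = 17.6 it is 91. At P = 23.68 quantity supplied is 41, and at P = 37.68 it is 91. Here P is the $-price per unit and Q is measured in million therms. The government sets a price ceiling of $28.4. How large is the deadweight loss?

Demand slope = (17.6 − 37.6)/(91 − 41) = −0.4, so P = 54 − 0.4Q.
Supply slope = (37.68 − 23.68)/(91 − 41) = 0.28, so P = 12.2 + 0.28Q.
Competitive equilibrium: 54 − 0.4Q = 12.2 + 0.28Q → Q* = 61.4706, P* = 29.4118.
At the ceiling P = 28.4, quantity supplied = (28.4 − 12.2)/0.28 = 57.8571.
Willingness to pay at Q' = 57.8571: 54 − 0.4·57.8571 = 30.8572.
ΔQ = 61.4706 − 57.8571 = 3.6135; wedge = 30.8572 − 28.4 = 2.4572.
DWL = ½ × 3.6135 × 2.4572 = $4.44 million.

$4.44 million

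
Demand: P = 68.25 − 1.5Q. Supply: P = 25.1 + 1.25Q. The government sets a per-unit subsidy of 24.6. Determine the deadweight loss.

110.03

Competitive equilibrium: 68.25 − 1.5Q = 25.1 + 1.25Q → Q* = 15.6909, P* = 44.7136.
The subsidy lowers effective supply by 24.6: P = 0.5 + 1.25Q.
New quantity: 68.25 − 1.5Q = 0.5 + 1.25Q → Q' = 24.6364.
Overproduction ΔQ = 24.6364 − 15.6909 = 8.9455; wedge = subsidy = 24.6.
The triangle = ½ × 8.9455 × 24.6 = 110.03.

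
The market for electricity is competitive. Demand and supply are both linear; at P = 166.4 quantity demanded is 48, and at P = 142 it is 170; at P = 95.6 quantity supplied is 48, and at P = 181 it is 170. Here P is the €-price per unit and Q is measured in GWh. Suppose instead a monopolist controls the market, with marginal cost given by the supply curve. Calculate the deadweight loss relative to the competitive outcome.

Demand slope = (142 − 166.4)/(170 − 48) = −0.2, so P = 176 − 0.2Q.
Supply slope = (181 − 95.6)/(170 − 48) = 0.7, so P = 62 + 0.7Q.
Competitive equilibrium: 176 − 0.2Q = 62 + 0.7Q → Q* = 126.6667, P* = 150.6667.
Marginal revenue: MR = 176 − 0.4Q. Set MR = MC: 176 − 0.4Q = 62 + 0.7Q → Q_m = 103.6364.
Price P_m = 176 − 0.2·103.6364 = 155.2727; MC(Q_m) = 62 + 0.7·103.6364 = 134.5455.
Competitive Q* = 126.6667, so ΔQ = 23.0303; wedge = 155.2727 − 134.5455 = 20.7272.
Deadweight loss = ½ × 23.0303 × 20.7272 = €238.68.

€238.68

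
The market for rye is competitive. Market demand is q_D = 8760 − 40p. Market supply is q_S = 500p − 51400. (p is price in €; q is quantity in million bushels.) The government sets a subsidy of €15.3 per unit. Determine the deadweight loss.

In inverse form: demand p = 219 − 0.025q, supply p = 102.8 + 0.002q.
Competitive equilibrium: 219 − 0.025q = 102.8 + 0.002q → q* = 4303.7037, p* = 111.4074.
The subsidy lowers effective supply by 15.3: p = 87.5 + 0.002q.
New quantity: 219 − 0.025q = 87.5 + 0.002q → q' = 4870.3704.
Overproduction Δq = 4870.3704 − 4303.7037 = 566.6667; wedge = subsidy = 15.3.
DWL = ½ × 566.6667 × 15.3 = €4335 million.

€4335 million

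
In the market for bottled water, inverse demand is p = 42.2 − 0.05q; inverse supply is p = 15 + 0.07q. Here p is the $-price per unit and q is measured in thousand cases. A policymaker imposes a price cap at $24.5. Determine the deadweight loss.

Competitive equilibrium: 42.2 − 0.05q = 15 + 0.07q → q* = 226.6667, p* = 30.8667.
At the ceiling p = 24.5, quantity supplied = (24.5 − 15)/0.07 = 135.7143.
Willingness to pay at q' = 135.7143: 42.2 − 0.05·135.7143 = 35.4143.
Δq = 226.6667 − 135.7143 = 90.9524; wedge = 35.4143 − 24.5 = 10.9143.
Deadweight loss = ½ × 90.9524 × 10.9143 = $496.34 thousand.

$496.34 thousand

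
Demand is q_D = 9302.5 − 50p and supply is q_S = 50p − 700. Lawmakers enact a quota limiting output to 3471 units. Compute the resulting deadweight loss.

In inverse form: demand p = 186.05 − 0.02q, supply p = 14 + 0.02q.
Competitive equilibrium: 186.05 − 0.02q = 14 + 0.02q → q* = 4301.25, p* = 100.025.
At q = 3471: demand price = 186.05 − 0.02·3471 = 116.63; supply price = 14 + 0.02·3471 = 83.42.
Δq = 4301.25 − 3471 = 830.25; wedge = 116.63 − 83.42 = 33.21.
Welfare loss = ½ × 830.25 × 33.21 = 13786.30.

13786.30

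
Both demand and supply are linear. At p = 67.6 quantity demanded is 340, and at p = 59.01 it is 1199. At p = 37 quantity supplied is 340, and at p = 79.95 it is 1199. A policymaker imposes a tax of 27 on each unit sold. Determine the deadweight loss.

6075

Demand slope = (59.01 − 67.6)/(1199 − 340) = −0.01, so p = 71 − 0.01q.
Supply slope = (79.95 − 37)/(1199 − 340) = 0.05, so p = 20 + 0.05q.
Competitive equilibrium: 71 − 0.01q = 20 + 0.05q → q* = 850, p* = 62.5.
With the tax, the buyer price exceeds the seller price by 27: (71 − 0.01q) − (20 + 0.05q) = 27 → q' = 400.
Δq = 850 − 400 = 450; the wedge equals the tax, 27.
DWL = ½ × 450 × 27 = 6075.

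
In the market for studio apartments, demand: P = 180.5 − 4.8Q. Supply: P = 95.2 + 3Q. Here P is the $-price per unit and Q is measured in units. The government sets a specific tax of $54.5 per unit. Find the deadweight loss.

$190.40

Competitive equilibrium: 180.5 − 4.8Q = 95.2 + 3Q → Q* = 10.9359, P* = 128.0077.
With the tax, the buyer price exceeds the seller price by 54.5: (180.5 − 4.8Q) − (95.2 + 3Q) = 54.5 → Q' = 3.9487.
ΔQ = 10.9359 − 3.9487 = 6.9872; the wedge equals the tax, 54.5.
Welfare loss = ½ × 6.9872 × 54.5 = $190.40.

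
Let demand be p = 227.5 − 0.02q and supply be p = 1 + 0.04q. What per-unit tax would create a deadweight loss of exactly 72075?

93

Competitive equilibrium: 227.5 − 0.02q = 1 + 0.04q → q* = 3775, p* = 152.
A tax t gives Δq = t/0.06 and wedge t, so DWL = t²/0.12.
t²/0.12 = 72075 → t² = 8649 → t = 93.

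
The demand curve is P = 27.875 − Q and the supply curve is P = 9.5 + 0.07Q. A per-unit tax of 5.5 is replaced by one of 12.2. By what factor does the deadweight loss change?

Competitive equilibrium: 27.875 − Q = 9.5 + 0.07Q → Q* = 17.1729, P* = 10.7021.
For a per-unit tax t: ΔQ = t/1.07, so DWL = ½·t·(t/1.07) = t²/2.14.
At t = 5.5: DWL = 14.136. At t = 12.2: DWL = 69.551.
Ratio = (12.2/5.5)² = 4.920.

4.920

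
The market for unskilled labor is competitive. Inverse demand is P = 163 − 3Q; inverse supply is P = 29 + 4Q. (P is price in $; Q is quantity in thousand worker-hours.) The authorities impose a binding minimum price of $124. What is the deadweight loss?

Competitive equilibrium: 163 − 3Q = 29 + 4Q → Q* = 19.1429, P* = 105.5714.
At the floor P = 124, quantity demanded = (163 − 124)/3 = 13.
Sellers' marginal cost at Q' = 13: 29 + 4·13 = 81.
ΔQ = 19.1429 − 13 = 6.1429; wedge = 124 − 81 = 43.
Welfare loss = ½ × 6.1429 × 43 = $132.07 thousand.

$132.07 thousand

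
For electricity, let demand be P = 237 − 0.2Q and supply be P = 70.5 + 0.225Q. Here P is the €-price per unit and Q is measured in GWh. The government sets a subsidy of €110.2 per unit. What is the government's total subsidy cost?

Competitive equilibrium: 237 − 0.2Q = 70.5 + 0.225Q → Q* = 391.7647, P* = 158.6471.
The subsidy lowers effective supply by 110.2: P = 0.225Q − 39.7.
New quantity: 237 − 0.2Q = 0.225Q − 39.7 → Q' = 651.0588.
Total subsidy cost = 110.2 × 651.0588 = €71746.68.

€71746.68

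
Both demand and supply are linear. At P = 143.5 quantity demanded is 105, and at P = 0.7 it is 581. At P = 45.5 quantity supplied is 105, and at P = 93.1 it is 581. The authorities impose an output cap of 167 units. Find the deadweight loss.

6697.80

Demand slope = (0.7 − 143.5)/(581 − 105) = −0.3, so P = 175 − 0.3Q.
Supply slope = (93.1 − 45.5)/(581 − 105) = 0.1, so P = 35 + 0.1Q.
Competitive equilibrium: 175 − 0.3Q = 35 + 0.1Q → Q* = 350, P* = 70.
At Q = 167: demand price = 175 − 0.3·167 = 124.9; supply price = 35 + 0.1·167 = 51.7.
ΔQ = 350 − 167 = 183; wedge = 124.9 − 51.7 = 73.2.
Welfare loss = ½ × 183 × 73.2 = 6697.80.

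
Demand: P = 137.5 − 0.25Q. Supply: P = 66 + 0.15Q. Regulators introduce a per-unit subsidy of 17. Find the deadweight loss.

Competitive equilibrium: 137.5 − 0.25Q = 66 + 0.15Q → Q* = 178.75, P* = 92.8125.
The subsidy lowers effective supply by 17: P = 49 + 0.15Q.
New quantity: 137.5 − 0.25Q = 49 + 0.15Q → Q' = 221.25.
Overproduction ΔQ = 221.25 − 178.75 = 42.5; wedge = subsidy = 17.
Deadweight loss = ½ × 42.5 × 17 = 361.25.

361.25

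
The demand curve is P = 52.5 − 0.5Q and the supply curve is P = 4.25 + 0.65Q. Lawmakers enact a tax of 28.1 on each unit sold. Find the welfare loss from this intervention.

Competitive equilibrium: 52.5 − 0.5Q = 4.25 + 0.65Q → Q* = 41.9565, P* = 31.5217.
With the tax, the buyer price exceeds the seller price by 28.1: (52.5 − 0.5Q) − (4.25 + 0.65Q) = 28.1 → Q' = 17.5217.
ΔQ = 41.9565 − 17.5217 = 24.4348; the wedge equals the tax, 28.1.
Deadweight loss = ½ × 24.4348 × 28.1 = 343.31.

343.31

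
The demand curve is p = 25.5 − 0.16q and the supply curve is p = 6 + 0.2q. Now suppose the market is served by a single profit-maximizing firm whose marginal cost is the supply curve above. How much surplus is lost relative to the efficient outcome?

50

Competitive equilibrium: 25.5 − 0.16q = 6 + 0.2q → q* = 54.1667, p* = 16.8333.
Marginal revenue: MR = 25.5 − 0.32q. Set MR = MC: 25.5 − 0.32q = 6 + 0.2q → q_m = 37.5.
Price p_m = 25.5 − 0.16·37.5 = 19.5; MC(q_m) = 6 + 0.2·37.5 = 13.5.
Competitive q* = 54.1667, so Δq = 16.6667; wedge = 19.5 − 13.5 = 6.
DWL = ½ × 16.6667 × 6 = 50.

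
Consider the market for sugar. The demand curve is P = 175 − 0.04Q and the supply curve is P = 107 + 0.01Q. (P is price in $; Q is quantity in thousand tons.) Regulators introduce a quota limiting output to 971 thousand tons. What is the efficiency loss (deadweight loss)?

$3783.025 thousand

Competitive equilibrium: 175 − 0.04Q = 107 + 0.01Q → Q* = 1360, P* = 120.6.
At Q = 971: demand price = 175 − 0.04·971 = 136.16; supply price = 107 + 0.01·971 = 116.71.
ΔQ = 1360 − 971 = 389; wedge = 136.16 − 116.71 = 19.45.
Welfare loss = ½ × 389 × 19.45 = $3783.025 thousand.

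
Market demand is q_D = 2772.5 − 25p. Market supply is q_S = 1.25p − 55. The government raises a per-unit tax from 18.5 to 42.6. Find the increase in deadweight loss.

In inverse form: demand p = 110.9 − 0.04q, supply p = 44 + 0.8q.
Competitive equilibrium: 110.9 − 0.04q = 44 + 0.8q → q* = 79.6429, p* = 107.7143.
For a per-unit tax t: Δq = t/0.84, so DWL = ½·t·(t/0.84) = t²/1.68.
At t = 18.5: DWL = 203.72. At t = 42.6: DWL = 1080.214.
Increase = 1080.214 − 203.72 = 876.49.

876.49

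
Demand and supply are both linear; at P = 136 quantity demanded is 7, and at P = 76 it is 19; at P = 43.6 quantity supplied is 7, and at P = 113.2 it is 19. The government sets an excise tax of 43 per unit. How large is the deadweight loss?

85.60

Demand slope = (76 − 136)/(19 − 7) = −5, so P = 171 − 5Q.
Supply slope = (113.2 − 43.6)/(19 − 7) = 5.8, so P = 3 + 5.8Q.
Competitive equilibrium: 171 − 5Q = 3 + 5.8Q → Q* = 15.5556, P* = 93.2222.
With the tax, the buyer price exceeds the seller price by 43: (171 − 5Q) − (3 + 5.8Q) = 43 → Q' = 11.5741.
ΔQ = 15.5556 − 11.5741 = 3.9815; the wedge equals the tax, 43.
The triangle = ½ × 3.9815 × 43 = 85.60.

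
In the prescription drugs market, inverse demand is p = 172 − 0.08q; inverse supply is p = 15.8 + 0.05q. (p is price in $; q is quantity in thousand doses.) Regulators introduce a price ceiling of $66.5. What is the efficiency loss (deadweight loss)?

$2286.09 thousand

Competitive equilibrium: 172 − 0.08q = 15.8 + 0.05q → q* = 1201.5385, p* = 75.8769.
At the ceiling p = 66.5, quantity supplied = (66.5 − 15.8)/0.05 = 1014.
Willingness to pay at q' = 1014: 172 − 0.08·1014 = 90.88.
Δq = 1201.5385 − 1014 = 187.5385; wedge = 90.88 − 66.5 = 24.38.
DWL = ½ × 187.5385 × 24.38 = $2286.09 thousand.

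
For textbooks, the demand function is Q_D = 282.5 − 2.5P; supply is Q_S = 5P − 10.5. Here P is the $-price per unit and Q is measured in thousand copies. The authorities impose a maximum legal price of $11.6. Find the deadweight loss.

$5658.13 thousand

In inverse form: demand P = 113 − 0.4Q, supply P = 2.1 + 0.2Q.
Competitive equilibrium: 113 − 0.4Q = 2.1 + 0.2Q → Q* = 184.8333, P* = 39.0667.
At the ceiling P = 11.6, quantity supplied = (11.6 − 2.1)/0.2 = 47.5.
Willingness to pay at Q' = 47.5: 113 − 0.4·47.5 = 94.
ΔQ = 184.8333 − 47.5 = 137.3333; wedge = 94 − 11.6 = 82.4.
The triangle = ½ × 137.3333 × 82.4 = $5658.13 thousand.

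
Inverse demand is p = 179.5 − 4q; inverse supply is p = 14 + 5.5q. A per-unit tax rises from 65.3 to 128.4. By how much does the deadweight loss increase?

Competitive equilibrium: 179.5 − 4q = 14 + 5.5q → q* = 17.4211, p* = 109.8158.
For a per-unit tax t: Δq = t/9.5, so DWL = ½·t·(t/9.5) = t²/19.
At t = 65.3: DWL = 224.426. At t = 128.4: DWL = 867.714.
Increase = 867.714 − 224.426 = 643.29.

643.29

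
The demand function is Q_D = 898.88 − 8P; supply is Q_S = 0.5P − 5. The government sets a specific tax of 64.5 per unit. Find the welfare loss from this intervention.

978.88

In inverse form: demand P = 112.36 − 0.125Q, supply P = 10 + 2Q.
Competitive equilibrium: 112.36 − 0.125Q = 10 + 2Q → Q* = 48.1694, P* = 106.3388.
With the tax, the buyer price exceeds the seller price by 64.5: (112.36 − 0.125Q) − (10 + 2Q) = 64.5 → Q' = 17.8165.
ΔQ = 48.1694 − 17.8165 = 30.3529; the wedge equals the tax, 64.5.
Deadweight loss = ½ × 30.3529 × 64.5 = 978.88.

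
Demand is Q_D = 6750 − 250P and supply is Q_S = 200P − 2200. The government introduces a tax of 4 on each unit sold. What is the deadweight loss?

888.89

In inverse form: demand P = 27 − 0.004Q, supply P = 11 + 0.005Q.
Competitive equilibrium: 27 − 0.004Q = 11 + 0.005Q → Q* = 1777.7778, P* = 19.8889.
With the tax, the buyer price exceeds the seller price by 4: (27 − 0.004Q) − (11 + 0.005Q) = 4 → Q' = 1333.3333.
ΔQ = 1777.7778 − 1333.3333 = 444.4445; the wedge equals the tax, 4.
Deadweight loss = ½ × 444.4445 × 4 = 888.89.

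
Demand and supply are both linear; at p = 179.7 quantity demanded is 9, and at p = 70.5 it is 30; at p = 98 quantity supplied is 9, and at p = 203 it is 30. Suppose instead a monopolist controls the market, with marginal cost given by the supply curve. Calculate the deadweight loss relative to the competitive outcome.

Demand slope = (70.5 − 179.7)/(30 − 9) = −5.2, so p = 226.5 − 5.2q.
Supply slope = (203 − 98)/(30 − 9) = 5, so p = 53 + 5q.
Competitive equilibrium: 226.5 − 5.2q = 53 + 5q → q* = 17.0098, p* = 138.049.
Marginal revenue: MR = 226.5 − 10.4q. Set MR = MC: 226.5 − 10.4q = 53 + 5q → q_m = 11.2662.
Price p_m = 226.5 − 5.2·11.2662 = 167.9158; MC(q_m) = 53 + 5·11.2662 = 109.331.
Competitive q* = 17.0098, so Δq = 5.7436; wedge = 167.9158 − 109.331 = 58.5848.
Welfare loss = ½ × 5.7436 × 58.5848 = 168.24.

168.24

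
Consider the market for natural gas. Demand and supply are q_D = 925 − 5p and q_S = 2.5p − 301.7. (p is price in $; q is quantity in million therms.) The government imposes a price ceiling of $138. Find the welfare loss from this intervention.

$1224.963 million

In inverse form: demand p = 185 − 0.2q, supply p = 120.68 + 0.4q.
Competitive equilibrium: 185 − 0.2q = 120.68 + 0.4q → q* = 107.2, p* = 163.56.
At the ceiling p = 138, quantity supplied = (138 − 120.68)/0.4 = 43.3.
Willingness to pay at q' = 43.3: 185 − 0.2·43.3 = 176.34.
Δq = 107.2 − 43.3 = 63.9; wedge = 176.34 − 138 = 38.34.
Welfare loss = ½ × 63.9 × 38.34 = $1224.963 million.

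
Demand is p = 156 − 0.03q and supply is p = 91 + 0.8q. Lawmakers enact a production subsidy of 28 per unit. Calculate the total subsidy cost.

3137.35

Competitive equilibrium: 156 − 0.03q = 91 + 0.8q → q* = 78.3133, p* = 153.6506.
The subsidy lowers effective supply by 28: p = 63 + 0.8q.
New quantity: 156 − 0.03q = 63 + 0.8q → q' = 112.0482.
Total subsidy cost = 28 × 112.0482 = 3137.35.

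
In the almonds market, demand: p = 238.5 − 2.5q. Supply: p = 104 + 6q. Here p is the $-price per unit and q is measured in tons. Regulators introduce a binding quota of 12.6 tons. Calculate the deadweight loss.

Competitive equilibrium: 238.5 − 2.5q = 104 + 6q → q* = 15.8235, p* = 198.9412.
At q = 12.6: demand price = 238.5 − 2.5·12.6 = 207; supply price = 104 + 6·12.6 = 179.6.
Δq = 15.8235 − 12.6 = 3.2235; wedge = 207 − 179.6 = 27.4.
Welfare loss = ½ × 3.2235 × 27.4 = $44.16.

$44.16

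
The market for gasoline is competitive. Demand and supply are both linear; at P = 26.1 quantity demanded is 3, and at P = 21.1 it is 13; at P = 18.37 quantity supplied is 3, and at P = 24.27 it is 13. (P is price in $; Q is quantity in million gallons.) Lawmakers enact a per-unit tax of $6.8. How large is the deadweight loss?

$21.21 million

Demand slope = (21.1 − 26.1)/(13 − 3) = −0.5, so P = 27.6 − 0.5Q.
Supply slope = (24.27 − 18.37)/(13 − 3) = 0.59, so P = 16.6 + 0.59Q.
Competitive equilibrium: 27.6 − 0.5Q = 16.6 + 0.59Q → Q* = 10.0917, P* = 22.5541.
With the tax, the buyer price exceeds the seller price by 6.8: (27.6 − 0.5Q) − (16.6 + 0.59Q) = 6.8 → Q' = 3.8532.
ΔQ = 10.0917 − 3.8532 = 6.2385; the wedge equals the tax, 6.8.
DWL = ½ × 6.2385 × 6.8 = $21.21 million.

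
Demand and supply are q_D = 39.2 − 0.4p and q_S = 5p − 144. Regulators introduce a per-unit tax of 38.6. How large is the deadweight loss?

In inverse form: demand p = 98 − 2.5q, supply p = 28.8 + 0.2q.
Competitive equilibrium: 98 − 2.5q = 28.8 + 0.2q → q* = 25.6296, p* = 33.9259.
With the tax, the buyer price exceeds the seller price by 38.6: (98 − 2.5q) − (28.8 + 0.2q) = 38.6 → q' = 11.3333.
Δq = 25.6296 − 11.3333 = 14.2963; the wedge equals the tax, 38.6.
DWL = ½ × 14.2963 × 38.6 = 275.92.

275.92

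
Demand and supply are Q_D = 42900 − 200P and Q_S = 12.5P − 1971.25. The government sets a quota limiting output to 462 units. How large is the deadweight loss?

1807.65

In inverse form: demand P = 214.5 − 0.005Q, supply P = 157.7 + 0.08Q.
Competitive equilibrium: 214.5 − 0.005Q = 157.7 + 0.08Q → Q* = 668.2353, P* = 211.1588.
At Q = 462: demand price = 214.5 − 0.005·462 = 212.19; supply price = 157.7 + 0.08·462 = 194.66.
ΔQ = 668.2353 − 462 = 206.2353; wedge = 212.19 − 194.66 = 17.53.
DWL = ½ × 206.2353 × 17.53 = 1807.65.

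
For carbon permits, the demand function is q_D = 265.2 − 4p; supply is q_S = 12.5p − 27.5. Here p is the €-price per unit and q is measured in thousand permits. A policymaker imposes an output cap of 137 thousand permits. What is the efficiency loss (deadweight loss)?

In inverse form: demand p = 66.3 − 0.25q, supply p = 2.2 + 0.08q.
Competitive equilibrium: 66.3 − 0.25q = 2.2 + 0.08q → q* = 194.2424, p* = 17.7394.
At q = 137: demand price = 66.3 − 0.25·137 = 32.05; supply price = 2.2 + 0.08·137 = 13.16.
Δq = 194.2424 − 137 = 57.2424; wedge = 32.05 − 13.16 = 18.89.
The triangle = ½ × 57.2424 × 18.89 = €540.65 thousand.

€540.65 thousand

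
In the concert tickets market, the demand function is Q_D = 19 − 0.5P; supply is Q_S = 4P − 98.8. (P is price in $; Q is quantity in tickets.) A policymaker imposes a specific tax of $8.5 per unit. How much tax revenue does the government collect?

In inverse form: demand P = 38 − 2Q, supply P = 24.7 + 0.25Q.
Competitive equilibrium: 38 − 2Q = 24.7 + 0.25Q → Q* = 5.9111, P* = 26.1778.
With the tax, the buyer price exceeds the seller price by 8.5: (38 − 2Q) − (24.7 + 0.25Q) = 8.5 → Q' = 2.1333.
Tax revenue = 8.5 × 2.1333 = $18.13.

$18.13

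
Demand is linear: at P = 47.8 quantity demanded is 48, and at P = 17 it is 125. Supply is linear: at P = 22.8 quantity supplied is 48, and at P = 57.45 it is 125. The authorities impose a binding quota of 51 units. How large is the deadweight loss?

296.47

Demand slope = (17 − 47.8)/(125 − 48) = −0.4, so P = 67 − 0.4Q.
Supply slope = (57.45 − 22.8)/(125 − 48) = 0.45, so P = 1.2 + 0.45Q.
Competitive equilibrium: 67 − 0.4Q = 1.2 + 0.45Q → Q* = 77.4118, P* = 36.0353.
At Q = 51: demand price = 67 − 0.4·51 = 46.6; supply price = 1.2 + 0.45·51 = 24.15.
ΔQ = 77.4118 − 51 = 26.4118; wedge = 46.6 − 24.15 = 22.45.
The triangle = ½ × 26.4118 × 22.45 = 296.47.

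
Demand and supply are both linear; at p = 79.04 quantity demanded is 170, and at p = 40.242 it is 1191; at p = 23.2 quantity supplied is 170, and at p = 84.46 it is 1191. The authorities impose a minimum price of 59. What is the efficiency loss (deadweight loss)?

Demand slope = (40.242 − 79.04)/(1191 − 170) = −0.038, so p = 85.5 − 0.038q.
Supply slope = (84.46 − 23.2)/(1191 − 170) = 0.06, so p = 13 + 0.06q.
Competitive equilibrium: 85.5 − 0.038q = 13 + 0.06q → q* = 739.7959, p* = 57.3878.
At the floor p = 59, quantity demanded = (85.5 − 59)/0.038 = 697.3684.
Sellers' marginal cost at q' = 697.3684: 13 + 0.06·697.3684 = 54.8421.
Δq = 739.7959 − 697.3684 = 42.4275; wedge = 59 − 54.8421 = 4.1579.
DWL = ½ × 42.4275 × 4.1579 = 88.20.

88.20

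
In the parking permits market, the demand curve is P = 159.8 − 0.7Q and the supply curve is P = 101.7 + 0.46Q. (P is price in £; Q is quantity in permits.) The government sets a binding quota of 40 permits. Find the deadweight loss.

£59

Competitive equilibrium: 159.8 − 0.7Q = 101.7 + 0.46Q → Q* = 50.0862, P* = 124.7397.
At Q = 40: demand price = 159.8 − 0.7·40 = 131.8; supply price = 101.7 + 0.46·40 = 120.1.
ΔQ = 50.0862 − 40 = 10.0862; wedge = 131.8 − 120.1 = 11.7.
DWL = ½ × 10.0862 × 11.7 = £59.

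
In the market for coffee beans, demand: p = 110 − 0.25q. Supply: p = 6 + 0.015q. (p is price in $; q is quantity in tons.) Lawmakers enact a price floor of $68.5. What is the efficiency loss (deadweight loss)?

Competitive equilibrium: 110 − 0.25q = 6 + 0.015q → q* = 392.4528, p* = 11.8868.
At the floor p = 68.5, quantity demanded = (110 − 68.5)/0.25 = 166.
Sellers' marginal cost at q' = 166: 6 + 0.015·166 = 8.49.
Δq = 392.4528 − 166 = 226.4528; wedge = 68.5 − 8.49 = 60.01.
Deadweight loss = ½ × 226.4528 × 60.01 = $6794.72.

$6794.72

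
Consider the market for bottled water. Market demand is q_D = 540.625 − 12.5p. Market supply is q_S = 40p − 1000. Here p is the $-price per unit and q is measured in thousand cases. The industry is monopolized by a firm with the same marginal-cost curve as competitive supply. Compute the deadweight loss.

$296.58 thousand

In inverse form: demand p = 43.25 − 0.08q, supply p = 25 + 0.025q.
Competitive equilibrium: 43.25 − 0.08q = 25 + 0.025q → q* = 173.8095, p* = 29.3452.
Marginal revenue: MR = 43.25 − 0.16q. Set MR = MC: 43.25 − 0.16q = 25 + 0.025q → q_m = 98.6486.
Price p_m = 43.25 − 0.08·98.6486 = 35.3581; MC(q_m) = 25 + 0.025·98.6486 = 27.4662.
Competitive q* = 173.8095, so Δq = 75.1609; wedge = 35.3581 − 27.4662 = 7.8919.
Deadweight loss = ½ × 75.1609 × 7.8919 = $296.58 thousand.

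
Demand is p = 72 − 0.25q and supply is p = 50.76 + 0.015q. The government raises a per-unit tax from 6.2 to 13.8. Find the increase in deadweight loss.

Competitive equilibrium: 72 − 0.25q = 50.76 + 0.015q → q* = 80.1509, p* = 51.9623.
For a per-unit tax t: Δq = t/0.265, so DWL = ½·t·(t/0.265) = t²/0.53.
At t = 6.2: DWL = 72.528. At t = 13.8: DWL = 359.321.
Increase = 359.321 − 72.528 = 286.79.

286.79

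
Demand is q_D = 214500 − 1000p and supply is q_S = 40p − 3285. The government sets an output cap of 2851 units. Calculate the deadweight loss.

65248.96

In inverse form: demand p = 214.5 − 0.001q, supply p = 82.125 + 0.025q.
Competitive equilibrium: 214.5 − 0.001q = 82.125 + 0.025q → q* = 5091.3462, p* = 209.4087.
At q = 2851: demand price = 214.5 − 0.001·2851 = 211.649; supply price = 82.125 + 0.025·2851 = 153.4.
Δq = 5091.3462 − 2851 = 2240.3462; wedge = 211.649 − 153.4 = 58.249.
DWL = ½ × 2240.3462 × 58.249 = 65248.96.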